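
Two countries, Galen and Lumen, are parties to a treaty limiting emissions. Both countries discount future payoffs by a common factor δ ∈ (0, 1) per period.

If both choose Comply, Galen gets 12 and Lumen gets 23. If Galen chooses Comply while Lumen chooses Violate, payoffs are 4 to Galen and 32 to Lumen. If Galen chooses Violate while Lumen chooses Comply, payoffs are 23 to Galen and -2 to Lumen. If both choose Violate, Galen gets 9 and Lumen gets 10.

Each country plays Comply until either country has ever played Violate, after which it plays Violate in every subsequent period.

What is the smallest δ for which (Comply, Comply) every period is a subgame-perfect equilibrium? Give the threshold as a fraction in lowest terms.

11/14

For Galen: deviation gain 23−12 = 11, per-period punishment loss 12−9 = 3. IC gives δ ≥ 11/14.
For Lumen: gain 9, loss 13 per period, so δ ≥ 9/22.
The tighter constraint is Galen's, so cooperation needs δ ≥ 11/14.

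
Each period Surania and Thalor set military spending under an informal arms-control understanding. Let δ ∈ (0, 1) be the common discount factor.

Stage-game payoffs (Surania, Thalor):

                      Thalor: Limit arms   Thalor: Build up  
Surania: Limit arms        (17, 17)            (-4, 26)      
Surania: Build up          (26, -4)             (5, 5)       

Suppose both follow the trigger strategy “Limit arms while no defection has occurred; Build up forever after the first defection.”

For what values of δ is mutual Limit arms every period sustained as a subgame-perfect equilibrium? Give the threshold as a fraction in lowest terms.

Cooperation forever yields 17 each period: 17/(1−δ).
Deviating yields 26 once, then 5 forever: 26 + 5δ/(1−δ).
No profitable deviation requires 17/(1−δ) ≥ 26 + 5δ/(1−δ).
Multiplying by (1−δ): 17 ≥ 26(1−δ) + 5δ = 26 − 21δ.
So 21δ ≥ 9, i.e. δ ≥ 9/21 = 3/7.

3/7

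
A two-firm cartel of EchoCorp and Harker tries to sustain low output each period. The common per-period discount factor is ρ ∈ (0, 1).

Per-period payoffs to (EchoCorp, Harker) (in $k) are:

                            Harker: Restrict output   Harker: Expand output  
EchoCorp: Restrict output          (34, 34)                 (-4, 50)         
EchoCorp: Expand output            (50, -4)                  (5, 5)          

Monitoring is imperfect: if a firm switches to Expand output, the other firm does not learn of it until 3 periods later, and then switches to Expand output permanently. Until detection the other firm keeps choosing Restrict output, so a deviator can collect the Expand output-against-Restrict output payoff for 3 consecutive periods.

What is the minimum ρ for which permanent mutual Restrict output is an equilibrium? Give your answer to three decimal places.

Deviating for the 3 undetected periods gains 50−34 = 16 per period over cooperation, then loses 34−5 = 29 per period forever once punishment starts.
Gain: 16(1 + ρ + … + ρ^2); loss: 29·ρ^3/(1−ρ).
No profitable deviation ⇔ 16(1−ρ^3) ≤ 29·ρ^3, i.e. ρ^3 ≥ 16/(16+29) = 16/45.
Hence ρ ≥ (16/45)^(1/3) ≈ 0.708.

0.708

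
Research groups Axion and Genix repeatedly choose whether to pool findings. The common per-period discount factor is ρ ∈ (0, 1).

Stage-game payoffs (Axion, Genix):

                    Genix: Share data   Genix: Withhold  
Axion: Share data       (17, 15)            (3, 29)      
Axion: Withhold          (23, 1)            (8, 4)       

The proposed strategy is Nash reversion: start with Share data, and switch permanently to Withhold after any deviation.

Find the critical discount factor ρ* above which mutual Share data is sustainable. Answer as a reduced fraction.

Axion: cooperation gives 17 each period; deviation gives 23 once then 8 forever.
  17/(1−ρ) ≥ 23 + 8ρ/(1−ρ) ⇒ ρ ≥ 6/15 = 2/5.
Genix: cooperation gives 15 each period; deviation gives 29 once then 4 forever.
  ρ ≥ 14/25.
Both must hold, so the binding constraint is Genix's: ρ ≥ 14/25.

14/25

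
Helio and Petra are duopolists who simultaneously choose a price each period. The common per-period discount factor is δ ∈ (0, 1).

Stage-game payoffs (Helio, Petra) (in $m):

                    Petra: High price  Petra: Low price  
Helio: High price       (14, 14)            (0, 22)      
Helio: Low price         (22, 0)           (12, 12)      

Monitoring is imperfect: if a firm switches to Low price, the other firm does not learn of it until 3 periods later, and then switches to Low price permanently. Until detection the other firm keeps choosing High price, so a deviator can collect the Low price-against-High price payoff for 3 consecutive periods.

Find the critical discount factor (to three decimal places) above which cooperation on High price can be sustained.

0.928

Deviating for the 3 undetected periods gains 22−14 = 8 per period over cooperation, then loses 14−12 = 2 per period forever once punishment starts.
Gain: 8(1 + δ + … + δ^2); loss: 2·δ^3/(1−δ).
No profitable deviation ⇔ 8(1−δ^3) ≤ 2·δ^3, i.e. δ^3 ≥ 8/(8+2) = 4/5.
Hence δ ≥ (4/5)^(1/3) ≈ 0.928.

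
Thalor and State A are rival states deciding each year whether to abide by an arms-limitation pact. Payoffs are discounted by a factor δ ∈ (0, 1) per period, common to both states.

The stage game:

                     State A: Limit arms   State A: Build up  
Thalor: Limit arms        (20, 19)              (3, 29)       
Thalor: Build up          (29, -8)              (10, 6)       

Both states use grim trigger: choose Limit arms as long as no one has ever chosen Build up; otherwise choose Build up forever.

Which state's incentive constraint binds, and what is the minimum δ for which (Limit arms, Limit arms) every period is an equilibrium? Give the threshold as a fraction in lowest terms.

Thalor; δ ≥ 9/19

Thalor: cooperation gives 20 each period; deviation gives 29 once then 10 forever.
  20/(1−δ) ≥ 29 + 10δ/(1−δ) ⇒ δ ≥ 9/19.
State A: cooperation gives 19 each period; deviation gives 29 once then 6 forever.
  δ ≥ 10/23.
Both must hold, so the binding constraint is Thalor's: δ ≥ 9/19.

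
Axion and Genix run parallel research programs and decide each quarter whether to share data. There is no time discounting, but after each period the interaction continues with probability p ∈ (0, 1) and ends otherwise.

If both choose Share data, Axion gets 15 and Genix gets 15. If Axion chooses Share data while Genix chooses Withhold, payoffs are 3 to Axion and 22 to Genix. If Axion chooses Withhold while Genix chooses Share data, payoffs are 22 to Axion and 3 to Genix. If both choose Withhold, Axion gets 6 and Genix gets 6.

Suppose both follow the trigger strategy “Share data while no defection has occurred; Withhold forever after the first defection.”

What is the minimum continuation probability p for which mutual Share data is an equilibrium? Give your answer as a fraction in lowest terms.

7/16

Expected cooperation value is 15 + p·15 + p²·15 + … = 15/(1−p); deviation gives 22 + p·6/(1−p).
15 ≥ 22(1−p) + 6p ⇒ 16p ≥ 7 ⇒ p ≥ 7/16.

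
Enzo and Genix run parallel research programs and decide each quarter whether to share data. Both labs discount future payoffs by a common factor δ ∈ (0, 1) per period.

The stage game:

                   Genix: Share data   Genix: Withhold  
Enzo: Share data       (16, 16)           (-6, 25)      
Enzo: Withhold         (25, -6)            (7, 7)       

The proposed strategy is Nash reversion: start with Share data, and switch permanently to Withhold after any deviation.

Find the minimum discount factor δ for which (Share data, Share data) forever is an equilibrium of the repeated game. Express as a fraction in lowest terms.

1/2

Cooperation forever yields 16 each period: 16/(1−δ).
Deviating yields 25 once, then 7 forever: 25 + 7δ/(1−δ).
No profitable deviation requires 16/(1−δ) ≥ 25 + 7δ/(1−δ).
Multiplying by (1−δ): 16 ≥ 25(1−δ) + 7δ = 25 − 18δ.
So 18δ ≥ 9, i.e. δ ≥ 9/18 = 1/2.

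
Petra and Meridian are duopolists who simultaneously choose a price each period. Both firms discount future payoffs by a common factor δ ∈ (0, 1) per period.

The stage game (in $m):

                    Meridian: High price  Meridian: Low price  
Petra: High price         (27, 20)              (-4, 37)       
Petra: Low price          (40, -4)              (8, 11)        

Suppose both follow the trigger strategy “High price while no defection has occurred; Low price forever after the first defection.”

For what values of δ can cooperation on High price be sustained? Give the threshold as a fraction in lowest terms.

17/26

Petra's threshold: (40−27)/(40−8) = 13/32.
Meridian's threshold: (37−20)/(37−11) = 17/26.
13/32 < 17/26, so Meridian binds and δ* = 17/26.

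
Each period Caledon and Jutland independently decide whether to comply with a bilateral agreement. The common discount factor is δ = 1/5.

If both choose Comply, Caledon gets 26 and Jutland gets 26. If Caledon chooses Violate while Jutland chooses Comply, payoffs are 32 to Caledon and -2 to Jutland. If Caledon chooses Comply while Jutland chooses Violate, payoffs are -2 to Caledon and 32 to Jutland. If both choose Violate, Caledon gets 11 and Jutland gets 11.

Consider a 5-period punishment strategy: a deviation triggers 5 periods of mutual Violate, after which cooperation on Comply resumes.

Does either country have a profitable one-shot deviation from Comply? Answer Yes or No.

A one-shot deviation gives 32 now, then 11 for 5 periods, then back to 26.
Gain from deviating: (32−26) today; loss: (26−11) in each of the next 5 periods.
No-deviation condition: (26−11)(δ+…+δ^5) ≥ 32−26, i.e. δ+…+δ^5 ≥ 2/5.
At δ = 1/5: δ+…+δ^5 = 0.2499 < 0.4000.
So cooperation is not sustainable.

Yes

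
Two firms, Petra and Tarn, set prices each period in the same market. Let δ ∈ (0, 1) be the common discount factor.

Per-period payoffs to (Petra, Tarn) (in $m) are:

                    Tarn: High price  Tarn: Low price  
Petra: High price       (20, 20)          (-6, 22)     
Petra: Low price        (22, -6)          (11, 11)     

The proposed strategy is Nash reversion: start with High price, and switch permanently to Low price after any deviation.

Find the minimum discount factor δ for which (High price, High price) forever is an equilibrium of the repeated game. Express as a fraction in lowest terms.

Under grim trigger the critical discount factor is (T−C)/(T−P) with T = 22, C = 20, P = 11.
δ* = (22−20)/(22−11) = 2/11.

2/11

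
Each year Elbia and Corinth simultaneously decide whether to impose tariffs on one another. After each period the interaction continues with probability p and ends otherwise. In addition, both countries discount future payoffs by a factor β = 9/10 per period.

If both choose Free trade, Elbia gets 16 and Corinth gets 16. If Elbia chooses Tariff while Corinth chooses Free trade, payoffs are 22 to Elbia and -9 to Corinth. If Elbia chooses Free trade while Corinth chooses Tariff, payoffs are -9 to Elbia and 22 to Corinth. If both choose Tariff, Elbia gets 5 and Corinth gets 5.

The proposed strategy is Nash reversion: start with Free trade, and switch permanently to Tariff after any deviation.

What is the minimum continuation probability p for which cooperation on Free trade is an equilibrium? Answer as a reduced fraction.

20/51

With continuation probability p and discount β, the effective per-period discount factor is βp.
Grim-trigger IC: βp ≥ (22−16)/(22−5) = 6/17.
So p ≥ (6/17)/(9/10) = 20/51.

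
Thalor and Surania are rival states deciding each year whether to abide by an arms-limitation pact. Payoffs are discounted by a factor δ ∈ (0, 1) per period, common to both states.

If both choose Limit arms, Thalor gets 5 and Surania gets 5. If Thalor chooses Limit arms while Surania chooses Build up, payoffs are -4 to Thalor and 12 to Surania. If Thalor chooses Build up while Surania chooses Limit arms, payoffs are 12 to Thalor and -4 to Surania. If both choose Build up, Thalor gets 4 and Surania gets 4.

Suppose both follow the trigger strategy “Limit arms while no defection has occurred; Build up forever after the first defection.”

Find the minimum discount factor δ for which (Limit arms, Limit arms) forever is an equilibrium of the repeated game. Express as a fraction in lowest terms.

7/8

Under grim trigger the critical discount factor is (T−C)/(T−P) with T = 12, C = 5, P = 4.
δ* = (12−5)/(12−4) = 7/8.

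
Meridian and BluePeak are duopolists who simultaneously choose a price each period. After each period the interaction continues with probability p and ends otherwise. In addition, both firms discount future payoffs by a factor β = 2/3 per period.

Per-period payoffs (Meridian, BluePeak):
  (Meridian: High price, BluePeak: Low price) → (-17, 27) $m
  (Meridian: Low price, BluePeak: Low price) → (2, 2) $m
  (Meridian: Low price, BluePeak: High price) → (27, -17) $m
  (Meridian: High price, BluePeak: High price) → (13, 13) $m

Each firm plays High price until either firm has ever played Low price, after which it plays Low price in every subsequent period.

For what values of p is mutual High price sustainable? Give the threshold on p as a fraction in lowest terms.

21/25

Expected continuation weight on next period's payoff is β·p = 2/3·p, which plays the role of the discount factor.
Cooperation requires 2/3·p ≥ (27−13)/(27−2) = 14/25, hence p ≥ 21/25.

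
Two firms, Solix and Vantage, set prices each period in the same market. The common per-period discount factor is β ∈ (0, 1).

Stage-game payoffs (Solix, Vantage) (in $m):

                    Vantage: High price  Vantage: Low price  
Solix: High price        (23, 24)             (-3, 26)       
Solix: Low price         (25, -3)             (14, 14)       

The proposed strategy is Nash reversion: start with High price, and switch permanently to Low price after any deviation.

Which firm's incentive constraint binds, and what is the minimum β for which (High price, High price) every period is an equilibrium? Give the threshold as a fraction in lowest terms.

Solix; β ≥ 2/11

Solix: cooperation gives 23 each period; deviation gives 25 once then 14 forever.
  23/(1−β) ≥ 25 + 14β/(1−β) ⇒ β ≥ 2/11.
Vantage: cooperation gives 24 each period; deviation gives 26 once then 14 forever.
  β ≥ 2/12 = 1/6.
Both must hold, so the binding constraint is Solix's: β ≥ 2/11.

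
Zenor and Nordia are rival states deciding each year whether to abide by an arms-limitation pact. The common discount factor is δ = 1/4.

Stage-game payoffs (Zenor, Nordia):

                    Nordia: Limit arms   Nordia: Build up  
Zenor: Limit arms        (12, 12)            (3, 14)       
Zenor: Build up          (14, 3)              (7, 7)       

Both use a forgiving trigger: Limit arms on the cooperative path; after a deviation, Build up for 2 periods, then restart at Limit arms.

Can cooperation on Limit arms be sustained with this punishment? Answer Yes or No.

No

IC: δ+…+δ^2 ≥ (14−12)/(12−7) = 2/5.
At δ = 1/4: partial sum = 0.3125 < 0.4000. Cooperation not sustainable.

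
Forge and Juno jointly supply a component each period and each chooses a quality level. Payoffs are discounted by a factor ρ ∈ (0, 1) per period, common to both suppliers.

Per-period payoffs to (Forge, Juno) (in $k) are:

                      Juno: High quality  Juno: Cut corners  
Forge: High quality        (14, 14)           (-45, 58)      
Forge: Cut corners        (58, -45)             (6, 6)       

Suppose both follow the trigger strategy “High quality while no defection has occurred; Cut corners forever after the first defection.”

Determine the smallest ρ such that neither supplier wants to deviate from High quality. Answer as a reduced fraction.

11/13

Cooperation forever yields 14 each period: 14/(1−ρ).
Deviating yields 58 once, then 6 forever: 58 + 6ρ/(1−ρ).
No profitable deviation requires 14/(1−ρ) ≥ 58 + 6ρ/(1−ρ).
Multiplying by (1−ρ): 14 ≥ 58(1−ρ) + 6ρ = 58 − 52ρ.
So 52ρ ≥ 44, i.e. ρ ≥ 44/52 = 11/13.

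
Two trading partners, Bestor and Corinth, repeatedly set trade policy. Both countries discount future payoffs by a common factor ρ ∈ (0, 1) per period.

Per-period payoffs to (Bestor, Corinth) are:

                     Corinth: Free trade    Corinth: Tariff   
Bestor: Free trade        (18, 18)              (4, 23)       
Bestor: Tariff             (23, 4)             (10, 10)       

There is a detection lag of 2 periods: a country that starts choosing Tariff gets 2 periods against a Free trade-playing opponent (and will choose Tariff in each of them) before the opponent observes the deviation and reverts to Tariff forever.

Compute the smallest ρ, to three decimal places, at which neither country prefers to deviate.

Deviating for the 2 undetected periods gains 23−18 = 5 per period over cooperation, then loses 18−10 = 8 per period forever once punishment starts.
Gain: 5(1 + ρ + … + ρ^1); loss: 8·ρ^2/(1−ρ).
No profitable deviation ⇔ 5(1−ρ^2) ≤ 8·ρ^2, i.e. ρ^2 ≥ 5/(5+8) = 5/13.
Hence ρ ≥ (5/13)^(1/2) ≈ 0.620.

0.620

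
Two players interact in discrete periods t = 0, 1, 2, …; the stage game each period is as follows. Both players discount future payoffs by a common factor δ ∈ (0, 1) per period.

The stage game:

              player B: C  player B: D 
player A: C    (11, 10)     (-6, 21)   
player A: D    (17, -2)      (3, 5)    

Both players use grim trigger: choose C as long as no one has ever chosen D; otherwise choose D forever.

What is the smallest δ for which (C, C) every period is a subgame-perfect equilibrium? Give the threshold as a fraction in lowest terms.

player A's threshold: (17−11)/(17−3) = 3/7.
player B's threshold: (21−10)/(21−5) = 11/16.
3/7 < 11/16, so player B binds and δ* = 11/16.

11/16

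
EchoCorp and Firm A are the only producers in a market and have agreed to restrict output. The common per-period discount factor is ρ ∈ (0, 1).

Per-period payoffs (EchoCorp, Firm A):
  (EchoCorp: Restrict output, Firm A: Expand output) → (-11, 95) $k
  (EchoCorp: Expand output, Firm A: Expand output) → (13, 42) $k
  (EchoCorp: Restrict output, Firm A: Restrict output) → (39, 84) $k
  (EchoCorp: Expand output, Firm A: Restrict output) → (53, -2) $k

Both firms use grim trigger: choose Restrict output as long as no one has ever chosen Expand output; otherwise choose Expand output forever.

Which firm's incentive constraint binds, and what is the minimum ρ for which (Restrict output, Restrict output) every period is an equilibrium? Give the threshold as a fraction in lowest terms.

EchoCorp; ρ ≥ 7/20

For EchoCorp: deviation gain 53−39 = 14, per-period punishment loss 39−13 = 26. IC gives ρ ≥ 14/40 = 7/20.
For Firm A: gain 11, loss 42 per period, so ρ ≥ 11/53.
The tighter constraint is EchoCorp's, so cooperation needs ρ ≥ 7/20.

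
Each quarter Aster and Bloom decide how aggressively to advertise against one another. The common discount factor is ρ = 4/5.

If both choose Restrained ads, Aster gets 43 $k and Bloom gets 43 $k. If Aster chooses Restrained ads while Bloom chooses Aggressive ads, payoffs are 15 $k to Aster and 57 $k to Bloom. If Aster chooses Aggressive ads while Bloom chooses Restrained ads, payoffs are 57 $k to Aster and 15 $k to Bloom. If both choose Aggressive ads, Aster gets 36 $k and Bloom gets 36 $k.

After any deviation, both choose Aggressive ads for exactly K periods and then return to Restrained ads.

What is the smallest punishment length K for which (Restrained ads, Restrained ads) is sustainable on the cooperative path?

Need Σ_{k=1}^{K} ρ^k ≥ (57−43)/(43−36) = 2.0000 at ρ = 4/5.
At K = 3 the sum is 1.9520 < 2.0000; at K = 4 it is 2.3616 ≥ 2.0000.
So the minimum punishment length is K = 4.

4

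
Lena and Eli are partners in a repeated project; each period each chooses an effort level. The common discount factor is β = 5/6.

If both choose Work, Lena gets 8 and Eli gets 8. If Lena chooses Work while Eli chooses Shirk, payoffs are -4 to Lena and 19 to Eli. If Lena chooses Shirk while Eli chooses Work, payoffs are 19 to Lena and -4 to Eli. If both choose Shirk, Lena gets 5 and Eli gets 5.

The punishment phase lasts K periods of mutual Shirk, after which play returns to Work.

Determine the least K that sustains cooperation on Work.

8

IC: β(1−β^K)/(1−β) ≥ (19−8)/(8−5) = 11/3.
With β = 5/6: need 1 − β^K ≥ 11/3·(1−5/6)/(5/6), i.e. β^K ≤ 0.2667.
Since (5/6)^7 = 0.2791 and (5/6)^8 = 0.2326, the smallest such K is 8.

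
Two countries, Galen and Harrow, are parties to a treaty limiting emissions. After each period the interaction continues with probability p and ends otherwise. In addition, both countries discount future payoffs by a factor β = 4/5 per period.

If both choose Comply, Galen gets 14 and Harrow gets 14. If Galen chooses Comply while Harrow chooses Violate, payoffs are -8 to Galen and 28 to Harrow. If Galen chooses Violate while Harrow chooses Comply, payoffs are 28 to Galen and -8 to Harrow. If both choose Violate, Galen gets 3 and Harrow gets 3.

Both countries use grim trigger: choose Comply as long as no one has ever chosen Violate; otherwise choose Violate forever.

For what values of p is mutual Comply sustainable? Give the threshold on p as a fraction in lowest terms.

7/10

With continuation probability p and discount β, the effective per-period discount factor is βp.
Grim-trigger IC: βp ≥ (28−14)/(28−3) = 14/25.
So p ≥ (14/25)/(4/5) = 7/10.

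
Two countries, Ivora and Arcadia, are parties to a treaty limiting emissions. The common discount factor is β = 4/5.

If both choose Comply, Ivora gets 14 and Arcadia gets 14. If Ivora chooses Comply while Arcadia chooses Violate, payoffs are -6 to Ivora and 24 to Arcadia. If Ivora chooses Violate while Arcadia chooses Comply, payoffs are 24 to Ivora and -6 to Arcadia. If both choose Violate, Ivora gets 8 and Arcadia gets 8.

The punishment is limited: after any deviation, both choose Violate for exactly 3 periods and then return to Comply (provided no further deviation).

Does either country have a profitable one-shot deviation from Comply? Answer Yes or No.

No

Comparing payoff streams over the 4 periods until play realigns: cooperate → 14(1+β+…+β^3); deviate → 24 + 8(β+…+β^3).
Cooperation is sustained iff (14−8)(β+…+β^3) ≥ 24−14.
β+…+β^3 = 4/5·(1−(4/5)^3)/(1−4/5) = 1.9520, and (24−14)/(14−8) = 1.6667.
1.9520 ≥ 1.6667, so cooperation is sustainable.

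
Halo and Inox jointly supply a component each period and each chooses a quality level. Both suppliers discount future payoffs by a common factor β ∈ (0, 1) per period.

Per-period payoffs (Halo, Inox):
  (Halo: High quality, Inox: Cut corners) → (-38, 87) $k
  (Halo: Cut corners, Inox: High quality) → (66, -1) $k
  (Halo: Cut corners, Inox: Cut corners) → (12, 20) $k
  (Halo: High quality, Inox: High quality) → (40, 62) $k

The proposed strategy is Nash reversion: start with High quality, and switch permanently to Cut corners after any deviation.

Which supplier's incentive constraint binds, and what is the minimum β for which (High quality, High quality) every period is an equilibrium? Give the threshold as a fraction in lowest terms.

Halo: cooperation gives 40 each period; deviation gives 66 once then 12 forever.
  40/(1−β) ≥ 66 + 12β/(1−β) ⇒ β ≥ 26/54 = 13/27.
Inox: cooperation gives 62 each period; deviation gives 87 once then 20 forever.
  β ≥ 25/67.
Both must hold, so the binding constraint is Halo's: β ≥ 13/27.

Halo; β ≥ 13/27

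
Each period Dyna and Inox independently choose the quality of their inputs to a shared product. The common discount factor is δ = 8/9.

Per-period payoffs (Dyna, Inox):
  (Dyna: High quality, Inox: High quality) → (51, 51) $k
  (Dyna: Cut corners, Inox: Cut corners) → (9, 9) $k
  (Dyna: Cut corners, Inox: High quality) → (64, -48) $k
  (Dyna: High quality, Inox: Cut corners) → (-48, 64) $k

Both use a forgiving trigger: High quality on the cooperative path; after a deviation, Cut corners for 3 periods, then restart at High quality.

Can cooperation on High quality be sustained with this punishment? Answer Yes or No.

Yes

A one-shot deviation gives 64 now, then 9 for 3 periods, then back to 51.
Gain from deviating: (64−51) today; loss: (51−9) in each of the next 3 periods.
No-deviation condition: (51−9)(δ+…+δ^3) ≥ 64−51, i.e. δ+…+δ^3 ≥ 13/42.
At δ = 8/9: δ+…+δ^3 = 2.3813 ≥ 0.3095.
So cooperation is sustainable.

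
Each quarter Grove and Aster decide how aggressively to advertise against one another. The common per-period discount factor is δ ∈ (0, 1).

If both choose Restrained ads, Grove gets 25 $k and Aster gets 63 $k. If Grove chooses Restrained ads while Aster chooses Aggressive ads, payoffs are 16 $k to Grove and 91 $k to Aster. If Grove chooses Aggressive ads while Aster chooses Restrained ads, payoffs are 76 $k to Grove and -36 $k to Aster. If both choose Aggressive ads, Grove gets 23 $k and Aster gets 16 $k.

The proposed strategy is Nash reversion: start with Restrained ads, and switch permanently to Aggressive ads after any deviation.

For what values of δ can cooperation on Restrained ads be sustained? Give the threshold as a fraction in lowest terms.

51/53

Grove: cooperation gives 25 each period; deviation gives 76 once then 23 forever.
  25/(1−δ) ≥ 76 + 23δ/(1−δ) ⇒ δ ≥ 51/53.
Aster: cooperation gives 63 each period; deviation gives 91 once then 16 forever.
  δ ≥ 28/75.
Both must hold, so the binding constraint is Grove's: δ ≥ 51/53.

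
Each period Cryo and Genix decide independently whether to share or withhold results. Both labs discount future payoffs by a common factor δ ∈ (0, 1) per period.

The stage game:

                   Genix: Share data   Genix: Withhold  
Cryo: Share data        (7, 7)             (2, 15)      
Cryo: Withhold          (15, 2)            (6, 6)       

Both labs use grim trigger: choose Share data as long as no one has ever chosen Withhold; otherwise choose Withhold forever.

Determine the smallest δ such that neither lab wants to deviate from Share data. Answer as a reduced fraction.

8/9

One-period gain from deviating is 15 − 7 = 8. The loss is 7 − 6 = 1 in every subsequent period, with present value 1·δ/(1−δ).
Deviation is unprofitable when 1·δ/(1−δ) ≥ 8, i.e. δ/(1−δ) ≥ 8.
Equivalently δ ≥ 8/(8+1) = 8/9.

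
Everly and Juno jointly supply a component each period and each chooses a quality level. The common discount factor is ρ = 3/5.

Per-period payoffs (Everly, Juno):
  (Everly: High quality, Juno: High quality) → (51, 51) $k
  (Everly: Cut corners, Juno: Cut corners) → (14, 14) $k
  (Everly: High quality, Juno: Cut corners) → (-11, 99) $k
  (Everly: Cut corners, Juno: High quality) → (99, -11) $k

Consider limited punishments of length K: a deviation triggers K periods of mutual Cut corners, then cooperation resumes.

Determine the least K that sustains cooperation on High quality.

4

Need Σ_{k=1}^{K} ρ^k ≥ (99−51)/(51−14) = 1.2973 at ρ = 3/5.
At K = 3 the sum is 1.1760 < 1.2973; at K = 4 it is 1.3056 ≥ 1.2973.
So the minimum punishment length is K = 4.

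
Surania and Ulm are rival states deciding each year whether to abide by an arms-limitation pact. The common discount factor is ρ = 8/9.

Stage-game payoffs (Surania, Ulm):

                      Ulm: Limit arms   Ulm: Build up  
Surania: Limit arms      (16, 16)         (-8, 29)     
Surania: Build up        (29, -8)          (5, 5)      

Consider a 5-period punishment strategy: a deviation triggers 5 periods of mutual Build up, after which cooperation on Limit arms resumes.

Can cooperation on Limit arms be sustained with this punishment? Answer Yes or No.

IC: ρ+…+ρ^5 ≥ (29−16)/(16−5) = 13/11.
At ρ = 8/9: partial sum = 3.5606 ≥ 1.1818. Cooperation sustainable.

Yes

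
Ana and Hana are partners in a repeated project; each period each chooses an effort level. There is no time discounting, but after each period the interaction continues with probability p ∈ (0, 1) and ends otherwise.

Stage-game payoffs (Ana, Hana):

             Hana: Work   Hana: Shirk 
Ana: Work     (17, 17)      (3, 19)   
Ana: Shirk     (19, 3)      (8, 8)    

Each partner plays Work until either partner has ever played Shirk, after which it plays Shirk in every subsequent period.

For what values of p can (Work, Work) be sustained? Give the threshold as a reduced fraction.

With no time discounting, the continuation probability p plays the role of the discount factor.
Grim-trigger IC: 17/(1−p) ≥ 19 + 8p/(1−p) ⇒ p ≥ (19−17)/(19−8) = 2/11.

2/11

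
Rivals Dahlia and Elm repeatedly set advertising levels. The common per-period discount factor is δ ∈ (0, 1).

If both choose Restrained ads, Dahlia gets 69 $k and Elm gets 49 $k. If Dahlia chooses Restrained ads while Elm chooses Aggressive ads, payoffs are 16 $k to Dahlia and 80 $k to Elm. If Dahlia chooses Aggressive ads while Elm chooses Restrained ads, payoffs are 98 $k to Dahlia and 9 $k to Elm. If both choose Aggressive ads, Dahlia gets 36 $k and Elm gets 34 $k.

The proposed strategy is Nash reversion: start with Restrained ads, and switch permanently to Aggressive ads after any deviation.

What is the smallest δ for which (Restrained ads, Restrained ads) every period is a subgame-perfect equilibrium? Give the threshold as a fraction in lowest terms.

31/46

Dahlia's threshold: (98−69)/(98−36) = 29/62.
Elm's threshold: (80−49)/(80−34) = 31/46.
29/62 < 31/46, so Elm binds and δ* = 31/46.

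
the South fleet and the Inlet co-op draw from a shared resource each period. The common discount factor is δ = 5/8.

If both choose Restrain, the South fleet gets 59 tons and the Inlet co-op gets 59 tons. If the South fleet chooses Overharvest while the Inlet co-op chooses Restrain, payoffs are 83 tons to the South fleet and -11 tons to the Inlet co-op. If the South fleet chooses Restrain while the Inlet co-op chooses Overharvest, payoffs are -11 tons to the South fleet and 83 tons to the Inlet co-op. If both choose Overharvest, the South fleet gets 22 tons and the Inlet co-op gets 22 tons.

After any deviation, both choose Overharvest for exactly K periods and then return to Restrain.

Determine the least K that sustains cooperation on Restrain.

2

No profitable deviation requires (59−22)(δ+…+δ^K) ≥ 83−59, i.e. δ+…+δ^K ≥ 24/37 ≈ 0.6486.
With δ = 5/8, the partial sums are K=1: 0.6250, K=2: 1.0156.
K = 2 is the first length at which the sum reaches 0.6486.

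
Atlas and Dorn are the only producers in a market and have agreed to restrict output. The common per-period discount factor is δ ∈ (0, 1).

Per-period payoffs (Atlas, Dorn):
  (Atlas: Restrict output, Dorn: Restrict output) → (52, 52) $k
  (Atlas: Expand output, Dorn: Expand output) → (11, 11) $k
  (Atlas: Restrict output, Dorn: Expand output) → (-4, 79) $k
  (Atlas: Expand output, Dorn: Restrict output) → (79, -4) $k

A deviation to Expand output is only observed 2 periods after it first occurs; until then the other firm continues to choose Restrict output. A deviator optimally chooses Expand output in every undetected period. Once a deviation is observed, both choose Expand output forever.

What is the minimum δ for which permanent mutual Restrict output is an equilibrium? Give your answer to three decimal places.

The best deviation is to choose Expand output for all 2 undetected periods, earning 79 each, then 11 forever once detected.
Deviation value: 79(1−δ^2)/(1−δ) + 11δ^2/(1−δ); cooperation value: 52/(1−δ).
IC: 52 ≥ 79(1−δ^2) + 11δ^2 = 79 − 68δ^2.
So δ^2 ≥ 27/68, giving δ ≥ (27/68)^(1/2) ≈ 0.630.

0.630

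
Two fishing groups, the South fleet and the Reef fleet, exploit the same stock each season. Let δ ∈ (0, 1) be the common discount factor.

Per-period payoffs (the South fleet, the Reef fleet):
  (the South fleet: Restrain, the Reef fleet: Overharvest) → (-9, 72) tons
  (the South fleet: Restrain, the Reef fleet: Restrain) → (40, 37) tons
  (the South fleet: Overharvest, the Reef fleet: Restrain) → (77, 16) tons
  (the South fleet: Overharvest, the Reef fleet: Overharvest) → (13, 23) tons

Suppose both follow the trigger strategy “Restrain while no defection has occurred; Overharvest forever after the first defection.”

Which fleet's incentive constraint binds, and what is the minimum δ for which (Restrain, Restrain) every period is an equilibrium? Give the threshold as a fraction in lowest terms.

the Reef fleet; δ ≥ 5/7

the South fleet's threshold: (77−40)/(77−13) = 37/64.
the Reef fleet's threshold: (72−37)/(72−23) = 5/7.
37/64 < 5/7, so the Reef fleet binds and δ* = 5/7.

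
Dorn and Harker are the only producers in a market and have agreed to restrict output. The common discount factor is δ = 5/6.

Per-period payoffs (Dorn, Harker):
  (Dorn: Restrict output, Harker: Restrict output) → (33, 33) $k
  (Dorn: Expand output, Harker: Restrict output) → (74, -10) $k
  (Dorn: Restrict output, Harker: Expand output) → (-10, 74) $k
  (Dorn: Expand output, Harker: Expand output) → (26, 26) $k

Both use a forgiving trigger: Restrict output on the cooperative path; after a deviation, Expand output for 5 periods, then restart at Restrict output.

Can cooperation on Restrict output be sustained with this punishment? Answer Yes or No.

No

IC: δ+…+δ^5 ≥ (74−33)/(33−26) = 41/7.
At δ = 5/6: partial sum = 2.9906 < 5.8571. Cooperation not sustainable.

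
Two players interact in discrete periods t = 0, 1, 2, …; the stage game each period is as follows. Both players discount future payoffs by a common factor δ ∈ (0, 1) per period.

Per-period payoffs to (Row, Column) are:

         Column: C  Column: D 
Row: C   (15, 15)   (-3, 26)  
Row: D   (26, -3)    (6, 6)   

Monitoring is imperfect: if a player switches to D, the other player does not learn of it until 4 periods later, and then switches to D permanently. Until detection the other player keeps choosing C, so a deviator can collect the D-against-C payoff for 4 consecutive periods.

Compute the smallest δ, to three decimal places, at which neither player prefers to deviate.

The best deviation is to choose D for all 4 undetected periods, earning 26 each, then 6 forever once detected.
Deviation value: 26(1−δ^4)/(1−δ) + 6δ^4/(1−δ); cooperation value: 15/(1−δ).
IC: 15 ≥ 26(1−δ^4) + 6δ^4 = 26 − 20δ^4.
So δ^4 ≥ 11/20, giving δ ≥ (11/20)^(1/4) ≈ 0.861.

0.861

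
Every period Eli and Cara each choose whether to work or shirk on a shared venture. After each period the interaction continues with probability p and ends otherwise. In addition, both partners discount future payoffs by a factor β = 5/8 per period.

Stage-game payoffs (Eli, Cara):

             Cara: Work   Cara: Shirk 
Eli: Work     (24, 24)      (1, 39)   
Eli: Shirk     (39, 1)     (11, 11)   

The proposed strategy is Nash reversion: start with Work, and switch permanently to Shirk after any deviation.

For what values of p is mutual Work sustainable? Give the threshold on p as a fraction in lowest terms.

6/7

Expected continuation weight on next period's payoff is β·p = 5/8·p, which plays the role of the discount factor.
Cooperation requires 5/8·p ≥ (39−24)/(39−11) = 15/28, hence p ≥ 6/7.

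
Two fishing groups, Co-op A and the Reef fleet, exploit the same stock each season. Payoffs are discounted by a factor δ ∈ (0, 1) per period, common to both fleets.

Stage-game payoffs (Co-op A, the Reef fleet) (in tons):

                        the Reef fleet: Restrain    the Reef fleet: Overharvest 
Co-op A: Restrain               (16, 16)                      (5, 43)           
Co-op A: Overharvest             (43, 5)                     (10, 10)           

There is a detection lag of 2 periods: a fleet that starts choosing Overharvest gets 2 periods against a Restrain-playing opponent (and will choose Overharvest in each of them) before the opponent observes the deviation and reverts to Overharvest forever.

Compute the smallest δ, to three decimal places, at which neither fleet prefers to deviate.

The best deviation is to choose Overharvest for all 2 undetected periods, earning 43 each, then 10 forever once detected.
Deviation value: 43(1−δ^2)/(1−δ) + 10δ^2/(1−δ); cooperation value: 16/(1−δ).
IC: 16 ≥ 43(1−δ^2) + 10δ^2 = 43 − 33δ^2.
So δ^2 ≥ 27/33 = 9/11, giving δ ≥ (9/11)^(1/2) ≈ 0.905.

0.905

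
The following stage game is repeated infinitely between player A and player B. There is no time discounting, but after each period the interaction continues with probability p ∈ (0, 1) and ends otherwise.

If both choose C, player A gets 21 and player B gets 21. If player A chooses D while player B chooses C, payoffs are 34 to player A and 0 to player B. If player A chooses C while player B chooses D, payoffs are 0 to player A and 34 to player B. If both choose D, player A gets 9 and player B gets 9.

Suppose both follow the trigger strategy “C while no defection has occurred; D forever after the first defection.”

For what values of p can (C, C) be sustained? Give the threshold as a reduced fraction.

Expected cooperation value is 21 + p·21 + p²·21 + … = 21/(1−p); deviation gives 34 + p·9/(1−p).
21 ≥ 34(1−p) + 9p ⇒ 25p ≥ 13 ⇒ p ≥ 13/25.

13/25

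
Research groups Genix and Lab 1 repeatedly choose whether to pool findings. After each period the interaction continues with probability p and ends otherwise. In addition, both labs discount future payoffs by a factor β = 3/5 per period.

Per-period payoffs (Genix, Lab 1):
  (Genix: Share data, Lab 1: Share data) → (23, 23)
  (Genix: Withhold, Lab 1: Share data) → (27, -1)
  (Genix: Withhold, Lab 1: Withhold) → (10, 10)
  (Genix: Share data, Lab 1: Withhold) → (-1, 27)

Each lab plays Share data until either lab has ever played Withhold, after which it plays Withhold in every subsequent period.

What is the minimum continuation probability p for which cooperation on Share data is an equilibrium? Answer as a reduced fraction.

Expected continuation weight on next period's payoff is β·p = 3/5·p, which plays the role of the discount factor.
Cooperation requires 3/5·p ≥ (27−23)/(27−10) = 4/17, hence p ≥ 20/51.

20/51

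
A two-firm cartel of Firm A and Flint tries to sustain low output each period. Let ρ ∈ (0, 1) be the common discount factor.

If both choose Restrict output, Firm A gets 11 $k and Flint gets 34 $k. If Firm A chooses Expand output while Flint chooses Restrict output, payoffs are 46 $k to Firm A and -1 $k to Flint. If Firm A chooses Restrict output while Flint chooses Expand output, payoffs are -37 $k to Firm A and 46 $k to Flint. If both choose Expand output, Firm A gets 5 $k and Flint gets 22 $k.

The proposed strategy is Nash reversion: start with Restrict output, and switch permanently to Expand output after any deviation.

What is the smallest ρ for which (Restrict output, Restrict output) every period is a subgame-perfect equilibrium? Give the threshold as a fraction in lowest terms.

35/41

Firm A: cooperation gives 11 each period; deviation gives 46 once then 5 forever.
  11/(1−ρ) ≥ 46 + 5ρ/(1−ρ) ⇒ ρ ≥ 35/41.
Flint: cooperation gives 34 each period; deviation gives 46 once then 22 forever.
  ρ ≥ 12/24 = 1/2.
Both must hold, so the binding constraint is Firm A's: ρ ≥ 35/41.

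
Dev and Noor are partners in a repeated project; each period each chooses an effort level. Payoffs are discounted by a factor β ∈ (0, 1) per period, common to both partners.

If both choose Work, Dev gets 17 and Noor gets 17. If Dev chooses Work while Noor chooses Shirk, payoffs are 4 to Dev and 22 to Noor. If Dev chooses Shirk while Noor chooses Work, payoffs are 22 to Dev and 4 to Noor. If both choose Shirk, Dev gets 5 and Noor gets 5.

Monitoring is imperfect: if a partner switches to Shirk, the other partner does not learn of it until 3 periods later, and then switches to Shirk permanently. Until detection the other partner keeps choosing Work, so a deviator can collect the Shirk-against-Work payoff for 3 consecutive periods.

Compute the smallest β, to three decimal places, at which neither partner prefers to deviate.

0.665

A deviator earns 22 for 3 periods, then 5 forever; cooperating earns 17 forever. Multiplying the IC by (1−β):
17 ≥ 22(1−β^3) + 5β^3, so 17·β^3 ≥ 5 and β^3 ≥ 5/17.
β ≥ (5/17)^(1/3) ≈ 0.665.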